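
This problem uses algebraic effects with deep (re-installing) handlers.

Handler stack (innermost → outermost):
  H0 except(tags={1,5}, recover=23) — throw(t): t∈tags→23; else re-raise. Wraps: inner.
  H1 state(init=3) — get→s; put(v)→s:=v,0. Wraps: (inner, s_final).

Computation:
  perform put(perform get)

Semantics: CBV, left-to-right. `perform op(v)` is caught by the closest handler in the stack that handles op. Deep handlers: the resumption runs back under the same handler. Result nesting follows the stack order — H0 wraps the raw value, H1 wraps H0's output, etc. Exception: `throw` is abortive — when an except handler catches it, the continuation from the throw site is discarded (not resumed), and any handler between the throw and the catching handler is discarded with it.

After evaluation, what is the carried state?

Answer: 3

Evaluation trace:
get @ H1 ⇒ 3
put(3) @ H1 ⇒ s:=3
H0 returns 0
H1 returns (0, 3)
= (0, 3)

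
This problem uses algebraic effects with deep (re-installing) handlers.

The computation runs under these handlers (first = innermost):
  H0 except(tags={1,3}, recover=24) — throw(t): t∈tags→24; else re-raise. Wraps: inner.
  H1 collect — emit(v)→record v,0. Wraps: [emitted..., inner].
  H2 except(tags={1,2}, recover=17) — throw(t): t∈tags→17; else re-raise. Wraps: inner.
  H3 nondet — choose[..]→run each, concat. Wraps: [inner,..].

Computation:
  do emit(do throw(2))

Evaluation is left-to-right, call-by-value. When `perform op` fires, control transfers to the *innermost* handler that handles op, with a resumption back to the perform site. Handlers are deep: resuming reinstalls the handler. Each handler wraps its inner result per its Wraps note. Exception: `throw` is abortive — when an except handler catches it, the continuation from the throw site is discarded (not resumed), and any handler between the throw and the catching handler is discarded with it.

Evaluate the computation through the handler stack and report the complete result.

Evaluation trace:
throw(2) @ H0 re-raised
throw(2) @ H2 caught ⇒ 17
H3 returns [17]
= [17]

Answer: [17]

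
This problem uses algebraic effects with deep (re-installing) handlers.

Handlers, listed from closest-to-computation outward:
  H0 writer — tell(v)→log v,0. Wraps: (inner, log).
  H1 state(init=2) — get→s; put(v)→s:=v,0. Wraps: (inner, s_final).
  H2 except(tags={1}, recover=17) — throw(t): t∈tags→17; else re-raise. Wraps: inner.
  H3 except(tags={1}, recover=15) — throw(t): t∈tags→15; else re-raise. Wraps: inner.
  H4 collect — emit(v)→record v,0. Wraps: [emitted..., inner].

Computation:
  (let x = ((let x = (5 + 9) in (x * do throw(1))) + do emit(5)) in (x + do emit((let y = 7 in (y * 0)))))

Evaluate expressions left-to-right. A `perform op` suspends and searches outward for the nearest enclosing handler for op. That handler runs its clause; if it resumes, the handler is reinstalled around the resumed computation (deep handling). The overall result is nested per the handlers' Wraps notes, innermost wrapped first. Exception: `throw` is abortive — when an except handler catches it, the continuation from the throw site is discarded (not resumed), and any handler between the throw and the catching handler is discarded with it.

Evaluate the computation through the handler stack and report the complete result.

Working:
throw(1) @ H2 caught ⇒ 17
H3 returns 17
H4 returns [17]
= [17]

Answer: [17]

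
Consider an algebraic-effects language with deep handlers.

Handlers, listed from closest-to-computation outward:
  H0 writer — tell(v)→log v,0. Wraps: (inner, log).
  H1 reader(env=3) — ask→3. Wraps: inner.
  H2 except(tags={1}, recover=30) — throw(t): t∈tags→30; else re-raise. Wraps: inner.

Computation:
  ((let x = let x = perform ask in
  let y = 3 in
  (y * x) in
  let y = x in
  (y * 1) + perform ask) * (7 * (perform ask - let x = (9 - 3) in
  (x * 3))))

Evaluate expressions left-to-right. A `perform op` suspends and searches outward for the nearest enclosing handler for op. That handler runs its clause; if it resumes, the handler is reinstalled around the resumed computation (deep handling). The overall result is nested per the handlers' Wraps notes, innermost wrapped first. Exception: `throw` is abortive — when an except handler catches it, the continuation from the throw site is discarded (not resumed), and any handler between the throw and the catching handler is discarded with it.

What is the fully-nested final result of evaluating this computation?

Answer: (-1260, ())

Working:
ask @ H1 ⇒ 3
ask @ H1 ⇒ 3
ask @ H1 ⇒ 3
H0 returns (-1260, ())
H1 returns (-1260, ())
H2 returns (-1260, ())
= (-1260, ())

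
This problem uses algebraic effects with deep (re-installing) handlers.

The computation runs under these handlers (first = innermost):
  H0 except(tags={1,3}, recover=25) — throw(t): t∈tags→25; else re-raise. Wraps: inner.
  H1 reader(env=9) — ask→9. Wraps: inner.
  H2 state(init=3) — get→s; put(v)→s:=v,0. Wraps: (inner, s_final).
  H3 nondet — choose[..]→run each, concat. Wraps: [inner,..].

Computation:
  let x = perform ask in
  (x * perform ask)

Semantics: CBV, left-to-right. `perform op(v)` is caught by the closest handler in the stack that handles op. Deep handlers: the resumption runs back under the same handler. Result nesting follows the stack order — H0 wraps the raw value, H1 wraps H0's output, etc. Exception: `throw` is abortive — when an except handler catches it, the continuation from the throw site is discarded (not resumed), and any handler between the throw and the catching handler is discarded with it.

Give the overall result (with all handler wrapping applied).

Evaluation trace:
ask @ H1 ⇒ 9
ask @ H1 ⇒ 9
H0 returns 81
H1 returns 81
H2 returns (81, 3)
H3 returns [(81, 3)]
= [(81, 3)]

Answer: [(81, 3)]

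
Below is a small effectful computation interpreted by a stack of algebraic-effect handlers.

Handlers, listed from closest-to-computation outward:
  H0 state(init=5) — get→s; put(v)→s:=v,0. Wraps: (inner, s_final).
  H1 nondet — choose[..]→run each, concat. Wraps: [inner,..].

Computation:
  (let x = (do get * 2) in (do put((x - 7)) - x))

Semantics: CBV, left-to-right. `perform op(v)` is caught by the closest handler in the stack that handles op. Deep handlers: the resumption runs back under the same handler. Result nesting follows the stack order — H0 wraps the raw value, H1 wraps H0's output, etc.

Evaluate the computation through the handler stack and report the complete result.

Answer: [(-10, 3)]

Evaluation trace:
get @ H0 ⇒ 5
put(3) @ H0 ⇒ s:=3
H0 returns (-10, 3)
H1 returns [(-10, 3)]
= [(-10, 3)]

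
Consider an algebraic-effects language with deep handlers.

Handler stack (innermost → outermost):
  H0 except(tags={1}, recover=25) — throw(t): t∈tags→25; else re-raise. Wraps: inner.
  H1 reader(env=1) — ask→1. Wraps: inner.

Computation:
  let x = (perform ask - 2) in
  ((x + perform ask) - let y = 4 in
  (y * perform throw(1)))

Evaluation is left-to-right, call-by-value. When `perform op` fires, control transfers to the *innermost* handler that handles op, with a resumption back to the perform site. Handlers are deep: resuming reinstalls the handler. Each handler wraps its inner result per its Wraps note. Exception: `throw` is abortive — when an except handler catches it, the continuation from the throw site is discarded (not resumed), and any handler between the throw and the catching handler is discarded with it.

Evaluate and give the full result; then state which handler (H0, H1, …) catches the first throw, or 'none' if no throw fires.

Answer: 25 ; first throw caught by: H0

Evaluation trace:
ask @ H1 ⇒ 1
ask @ H1 ⇒ 1
throw(1) @ H0 caught ⇒ 25
H1 returns 25
= 25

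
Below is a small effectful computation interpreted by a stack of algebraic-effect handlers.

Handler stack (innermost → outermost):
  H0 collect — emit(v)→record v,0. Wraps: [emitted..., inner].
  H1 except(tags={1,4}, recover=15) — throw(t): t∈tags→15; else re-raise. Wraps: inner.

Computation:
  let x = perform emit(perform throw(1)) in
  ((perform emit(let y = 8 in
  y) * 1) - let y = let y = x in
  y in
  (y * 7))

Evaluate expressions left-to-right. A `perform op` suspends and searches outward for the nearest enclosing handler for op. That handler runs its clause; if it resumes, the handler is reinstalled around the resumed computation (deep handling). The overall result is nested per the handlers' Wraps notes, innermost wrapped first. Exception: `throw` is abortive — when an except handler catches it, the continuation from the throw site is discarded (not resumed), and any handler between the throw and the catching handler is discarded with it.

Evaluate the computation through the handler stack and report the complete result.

Answer: 15

Working:
throw(1) @ H1 caught ⇒ 15
= 15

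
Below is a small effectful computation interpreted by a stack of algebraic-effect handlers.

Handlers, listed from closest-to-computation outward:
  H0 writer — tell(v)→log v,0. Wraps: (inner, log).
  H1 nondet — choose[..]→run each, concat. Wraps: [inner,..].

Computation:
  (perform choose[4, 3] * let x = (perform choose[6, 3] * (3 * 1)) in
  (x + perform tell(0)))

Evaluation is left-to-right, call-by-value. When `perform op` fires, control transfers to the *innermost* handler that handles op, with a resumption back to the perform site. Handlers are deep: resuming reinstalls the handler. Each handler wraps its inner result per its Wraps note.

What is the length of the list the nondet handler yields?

Answer: 4

Evaluation trace:
choose[4, 3] @ H1
  branch[0] choose=4:
    choose[6, 3] @ H1
      branch[0] choose=6:
        tell(0) @ H0 ⇒ log+=0
        H0 returns (72, (0))
        H1 returns [(72, (0))]
      branch[1] choose=3:
        tell(0) @ H0 ⇒ log+=0
        H0 returns (36, (0))
        H1 returns [(36, (0))]
  branch[1] choose=3:
    choose[6, 3] @ H1
      branch[0] choose=6:
        tell(0) @ H0 ⇒ log+=0
        H0 returns (54, (0))
        H1 returns [(54, (0))]
      branch[1] choose=3:
        tell(0) @ H0 ⇒ log+=0
        H0 returns (27, (0))
        H1 returns [(27, (0))]
= [(72, (0)), (36, (0)), (54, (0)), (27, (0))]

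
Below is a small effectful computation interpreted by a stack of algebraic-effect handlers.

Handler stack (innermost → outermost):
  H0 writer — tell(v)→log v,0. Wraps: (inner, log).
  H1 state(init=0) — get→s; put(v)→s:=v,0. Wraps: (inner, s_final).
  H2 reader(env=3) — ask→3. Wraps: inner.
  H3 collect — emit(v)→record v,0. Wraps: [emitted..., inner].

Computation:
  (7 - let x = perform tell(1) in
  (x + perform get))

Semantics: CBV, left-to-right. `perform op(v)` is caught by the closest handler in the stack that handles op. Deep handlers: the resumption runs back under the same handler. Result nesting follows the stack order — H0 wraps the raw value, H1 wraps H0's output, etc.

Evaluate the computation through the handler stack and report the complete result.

Answer: [((7, (1)), 0)]

Evaluation trace:
tell(1) @ H0 ⇒ log+=1
get @ H1 ⇒ 0
H0 returns (7, (1))
H1 returns ((7, (1)), 0)
H2 returns ((7, (1)), 0)
H3 returns [((7, (1)), 0)]
= [((7, (1)), 0)]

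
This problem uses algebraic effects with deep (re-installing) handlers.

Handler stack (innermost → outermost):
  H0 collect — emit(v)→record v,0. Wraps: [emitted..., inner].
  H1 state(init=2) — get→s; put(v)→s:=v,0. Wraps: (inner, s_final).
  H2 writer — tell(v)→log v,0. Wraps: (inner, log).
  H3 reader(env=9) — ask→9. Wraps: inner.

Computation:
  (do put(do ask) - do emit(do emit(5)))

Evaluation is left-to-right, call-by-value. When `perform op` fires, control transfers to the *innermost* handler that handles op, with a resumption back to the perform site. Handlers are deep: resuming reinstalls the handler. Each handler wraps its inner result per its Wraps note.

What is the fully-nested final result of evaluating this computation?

Answer: (([5, 0, 0], 9), ())

Working:
ask @ H3 ⇒ 9
put(9) @ H1 ⇒ s:=9
emit(5) @ H0 ⇒ out+=5
emit(0) @ H0 ⇒ out+=0
H0 returns [5, 0, 0]
H1 returns ([5, 0, 0], 9)
H2 returns (([5, 0, 0], 9), ())
H3 returns (([5, 0, 0], 9), ())
= (([5, 0, 0], 9), ())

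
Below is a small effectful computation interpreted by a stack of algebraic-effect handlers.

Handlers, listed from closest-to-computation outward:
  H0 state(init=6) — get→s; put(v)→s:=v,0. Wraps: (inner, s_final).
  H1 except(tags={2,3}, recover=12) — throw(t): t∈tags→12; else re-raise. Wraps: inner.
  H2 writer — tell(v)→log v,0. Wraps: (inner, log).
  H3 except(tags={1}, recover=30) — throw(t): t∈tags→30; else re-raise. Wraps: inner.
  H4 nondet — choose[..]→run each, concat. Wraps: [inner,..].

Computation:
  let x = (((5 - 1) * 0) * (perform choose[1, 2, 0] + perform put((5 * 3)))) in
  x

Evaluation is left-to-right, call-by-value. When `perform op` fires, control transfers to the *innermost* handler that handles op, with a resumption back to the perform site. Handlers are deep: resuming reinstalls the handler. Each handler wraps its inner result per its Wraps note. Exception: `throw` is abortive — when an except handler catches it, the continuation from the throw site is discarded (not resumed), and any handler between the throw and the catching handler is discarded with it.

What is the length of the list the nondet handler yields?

Evaluation trace:
choose[1, 2, 0] @ H4
  branch[0] choose=1:
    put(15) @ H0 ⇒ s:=15
    H0 returns (0, 15)
    H1 returns (0, 15)
    H2 returns ((0, 15), ())
    H3 returns ((0, 15), ())
    H4 returns [((0, 15), ())]
  branch[1] choose=2:
    put(15) @ H0 ⇒ s:=15
    H0 returns (0, 15)
    H1 returns (0, 15)
    H2 returns ((0, 15), ())
    H3 returns ((0, 15), ())
    H4 returns [((0, 15), ())]
  branch[2] choose=0:
    put(15) @ H0 ⇒ s:=15
    H0 returns (0, 15)
    H1 returns (0, 15)
    H2 returns ((0, 15), ())
    H3 returns ((0, 15), ())
    H4 returns [((0, 15), ())]
= [((0, 15), ()), ((0, 15), ()), ((0, 15), ())]

Answer: 3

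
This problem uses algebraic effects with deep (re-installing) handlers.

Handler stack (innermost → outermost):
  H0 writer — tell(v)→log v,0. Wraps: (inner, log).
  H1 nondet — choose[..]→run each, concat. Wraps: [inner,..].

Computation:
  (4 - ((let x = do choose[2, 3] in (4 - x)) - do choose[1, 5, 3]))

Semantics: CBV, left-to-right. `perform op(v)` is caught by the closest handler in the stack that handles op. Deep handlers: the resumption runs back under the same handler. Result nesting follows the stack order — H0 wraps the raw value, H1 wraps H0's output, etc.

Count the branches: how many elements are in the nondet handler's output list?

Answer: 6

Step-by-step:
choose[2, 3] @ H1
  branch[0] choose=2:
    choose[1, 5, 3] @ H1
      branch[0] choose=1:
        H0 returns (3, ())
        H1 returns [(3, ())]
      branch[1] choose=5:
        H0 returns (7, ())
        H1 returns [(7, ())]
      branch[2] choose=3:
        H0 returns (5, ())
        H1 returns [(5, ())]
  branch[1] choose=3:
    choose[1, 5, 3] @ H1
      branch[0] choose=1:
        H0 returns (4, ())
        H1 returns [(4, ())]
      branch[1] choose=5:
        H0 returns (8, ())
        H1 returns [(8, ())]
      branch[2] choose=3:
        H0 returns (6, ())
        H1 returns [(6, ())]
= [(3, ()), (7, ()), (5, ()), (4, ()), (8, ()), (6, ())]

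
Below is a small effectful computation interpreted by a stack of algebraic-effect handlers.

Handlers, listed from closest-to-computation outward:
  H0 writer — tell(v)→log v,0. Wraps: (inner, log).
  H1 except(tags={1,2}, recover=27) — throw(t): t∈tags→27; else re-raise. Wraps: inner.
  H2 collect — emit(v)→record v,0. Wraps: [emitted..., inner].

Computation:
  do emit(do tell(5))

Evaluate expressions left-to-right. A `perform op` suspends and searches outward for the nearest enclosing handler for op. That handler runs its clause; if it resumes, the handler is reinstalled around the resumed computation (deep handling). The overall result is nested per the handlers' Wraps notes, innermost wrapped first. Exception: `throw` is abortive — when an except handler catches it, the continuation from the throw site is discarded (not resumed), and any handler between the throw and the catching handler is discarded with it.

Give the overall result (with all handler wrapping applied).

Step-by-step:
tell(5) @ H0 ⇒ log+=5
emit(0) @ H2 ⇒ out+=0
H0 returns (0, (5))
H1 returns (0, (5))
H2 returns [0, (0, (5))]
= [0, (0, (5))]

Answer: [0, (0, (5))]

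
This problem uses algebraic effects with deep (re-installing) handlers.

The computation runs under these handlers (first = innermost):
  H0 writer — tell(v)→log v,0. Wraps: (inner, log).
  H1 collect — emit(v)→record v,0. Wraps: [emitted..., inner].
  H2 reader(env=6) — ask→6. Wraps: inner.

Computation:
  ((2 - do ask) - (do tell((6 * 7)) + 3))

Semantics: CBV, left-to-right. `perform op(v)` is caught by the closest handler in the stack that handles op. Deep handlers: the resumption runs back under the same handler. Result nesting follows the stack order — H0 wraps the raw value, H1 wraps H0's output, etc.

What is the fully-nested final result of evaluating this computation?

Answer: [(-7, (42))]

Evaluation trace:
ask @ H2 ⇒ 6
tell(42) @ H0 ⇒ log+=42
H0 returns (-7, (42))
H1 returns [(-7, (42))]
H2 returns [(-7, (42))]
= [(-7, (42))]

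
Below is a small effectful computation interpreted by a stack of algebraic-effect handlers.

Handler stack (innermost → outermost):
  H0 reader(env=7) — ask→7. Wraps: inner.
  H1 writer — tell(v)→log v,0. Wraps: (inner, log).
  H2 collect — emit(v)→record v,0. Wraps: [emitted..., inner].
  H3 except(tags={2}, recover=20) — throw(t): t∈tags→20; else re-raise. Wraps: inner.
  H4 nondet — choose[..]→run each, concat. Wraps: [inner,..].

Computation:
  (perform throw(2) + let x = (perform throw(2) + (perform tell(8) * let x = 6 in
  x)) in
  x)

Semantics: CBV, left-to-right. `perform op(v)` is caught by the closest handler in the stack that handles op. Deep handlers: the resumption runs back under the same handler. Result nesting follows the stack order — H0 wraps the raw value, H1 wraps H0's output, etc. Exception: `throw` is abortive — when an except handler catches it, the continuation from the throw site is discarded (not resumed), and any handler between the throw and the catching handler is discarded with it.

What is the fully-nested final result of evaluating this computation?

Working:
throw(2) @ H3 caught ⇒ 20
H4 returns [20]
= [20]

Answer: [20]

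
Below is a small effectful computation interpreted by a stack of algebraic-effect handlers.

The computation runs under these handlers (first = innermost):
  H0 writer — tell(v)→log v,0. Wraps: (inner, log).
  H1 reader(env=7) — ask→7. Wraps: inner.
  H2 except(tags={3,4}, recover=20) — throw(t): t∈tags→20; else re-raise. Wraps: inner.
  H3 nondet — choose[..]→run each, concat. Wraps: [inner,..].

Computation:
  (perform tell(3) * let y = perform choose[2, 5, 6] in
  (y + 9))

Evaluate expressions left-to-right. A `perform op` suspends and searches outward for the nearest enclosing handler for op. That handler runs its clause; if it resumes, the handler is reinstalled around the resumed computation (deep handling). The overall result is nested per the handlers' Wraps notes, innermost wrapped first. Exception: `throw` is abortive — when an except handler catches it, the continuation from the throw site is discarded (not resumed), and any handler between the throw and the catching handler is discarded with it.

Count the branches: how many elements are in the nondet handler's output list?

Evaluation trace:
tell(3) @ H0 ⇒ log+=3
choose[2, 5, 6] @ H3
  branch[0] choose=2:
    H0 returns (0, (3))
    H1 returns (0, (3))
    H2 returns (0, (3))
    H3 returns [(0, (3))]
  branch[1] choose=5:
    H0 returns (0, (3))
    H1 returns (0, (3))
    H2 returns (0, (3))
    H3 returns [(0, (3))]
  branch[2] choose=6:
    H0 returns (0, (3))
    H1 returns (0, (3))
    H2 returns (0, (3))
    H3 returns [(0, (3))]
= [(0, (3)), (0, (3)), (0, (3))]

Answer: 3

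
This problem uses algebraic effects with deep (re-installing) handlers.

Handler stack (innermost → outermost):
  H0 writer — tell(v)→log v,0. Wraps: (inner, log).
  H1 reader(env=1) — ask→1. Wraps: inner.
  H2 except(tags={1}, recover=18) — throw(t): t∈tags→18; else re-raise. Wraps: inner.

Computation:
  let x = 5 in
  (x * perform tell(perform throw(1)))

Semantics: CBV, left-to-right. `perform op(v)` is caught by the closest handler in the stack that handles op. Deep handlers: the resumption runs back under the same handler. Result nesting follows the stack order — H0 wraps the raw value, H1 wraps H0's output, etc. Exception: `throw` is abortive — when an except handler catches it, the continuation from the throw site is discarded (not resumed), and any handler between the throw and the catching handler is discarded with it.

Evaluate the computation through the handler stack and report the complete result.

Answer: 18

Working:
throw(1) @ H2 caught ⇒ 18
= 18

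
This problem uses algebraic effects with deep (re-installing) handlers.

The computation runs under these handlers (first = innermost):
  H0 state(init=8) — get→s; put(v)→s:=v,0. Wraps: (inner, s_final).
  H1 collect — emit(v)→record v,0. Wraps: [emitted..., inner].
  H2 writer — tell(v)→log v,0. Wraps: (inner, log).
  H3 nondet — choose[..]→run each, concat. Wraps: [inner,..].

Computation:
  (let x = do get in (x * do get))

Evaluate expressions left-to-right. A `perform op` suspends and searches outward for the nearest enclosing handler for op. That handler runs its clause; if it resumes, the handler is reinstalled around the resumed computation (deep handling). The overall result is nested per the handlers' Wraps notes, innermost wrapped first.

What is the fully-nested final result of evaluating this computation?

Step-by-step:
get @ H0 ⇒ 8
get @ H0 ⇒ 8
H0 returns (64, 8)
H1 returns [(64, 8)]
H2 returns ([(64, 8)], ())
H3 returns [([(64, 8)], ())]
= [([(64, 8)], ())]

Answer: [([(64, 8)], ())]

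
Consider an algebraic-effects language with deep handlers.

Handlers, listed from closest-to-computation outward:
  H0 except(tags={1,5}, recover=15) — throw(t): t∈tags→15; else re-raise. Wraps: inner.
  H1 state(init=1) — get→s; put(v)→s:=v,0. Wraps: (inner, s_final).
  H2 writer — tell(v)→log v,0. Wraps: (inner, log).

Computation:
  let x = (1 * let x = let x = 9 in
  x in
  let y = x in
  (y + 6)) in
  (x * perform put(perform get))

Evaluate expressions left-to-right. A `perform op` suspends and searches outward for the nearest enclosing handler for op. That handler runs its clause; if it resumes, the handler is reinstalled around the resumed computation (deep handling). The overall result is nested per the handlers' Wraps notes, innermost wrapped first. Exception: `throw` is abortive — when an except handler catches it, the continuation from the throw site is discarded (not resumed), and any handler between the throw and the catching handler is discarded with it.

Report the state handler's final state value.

Answer: 1

Evaluation trace:
get @ H1 ⇒ 1
put(1) @ H1 ⇒ s:=1
H0 returns 0
H1 returns (0, 1)
H2 returns ((0, 1), ())
= ((0, 1), ())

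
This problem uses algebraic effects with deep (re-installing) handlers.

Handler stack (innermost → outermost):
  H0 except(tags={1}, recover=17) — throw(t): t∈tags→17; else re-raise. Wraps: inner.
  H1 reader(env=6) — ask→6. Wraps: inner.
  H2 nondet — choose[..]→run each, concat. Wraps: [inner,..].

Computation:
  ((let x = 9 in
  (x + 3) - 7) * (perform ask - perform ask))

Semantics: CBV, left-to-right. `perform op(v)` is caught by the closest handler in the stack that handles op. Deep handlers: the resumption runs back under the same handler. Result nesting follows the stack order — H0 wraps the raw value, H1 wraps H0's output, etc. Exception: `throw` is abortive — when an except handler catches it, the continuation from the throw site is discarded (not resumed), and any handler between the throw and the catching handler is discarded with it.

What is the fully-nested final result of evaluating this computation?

Evaluation trace:
ask @ H1 ⇒ 6
ask @ H1 ⇒ 6
H0 returns 0
H1 returns 0
H2 returns [0]
= [0]

Answer: [0]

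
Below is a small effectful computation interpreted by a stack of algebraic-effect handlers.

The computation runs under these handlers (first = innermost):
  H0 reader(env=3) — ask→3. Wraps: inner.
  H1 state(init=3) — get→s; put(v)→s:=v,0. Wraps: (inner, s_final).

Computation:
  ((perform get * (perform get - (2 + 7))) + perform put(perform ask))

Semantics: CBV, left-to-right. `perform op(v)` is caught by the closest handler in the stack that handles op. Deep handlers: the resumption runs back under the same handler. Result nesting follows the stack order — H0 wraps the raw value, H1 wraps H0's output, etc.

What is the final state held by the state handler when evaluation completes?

Answer: 3

Step-by-step:
get @ H1 ⇒ 3
get @ H1 ⇒ 3
ask @ H0 ⇒ 3
put(3) @ H1 ⇒ s:=3
H0 returns -18
H1 returns (-18, 3)
= (-18, 3)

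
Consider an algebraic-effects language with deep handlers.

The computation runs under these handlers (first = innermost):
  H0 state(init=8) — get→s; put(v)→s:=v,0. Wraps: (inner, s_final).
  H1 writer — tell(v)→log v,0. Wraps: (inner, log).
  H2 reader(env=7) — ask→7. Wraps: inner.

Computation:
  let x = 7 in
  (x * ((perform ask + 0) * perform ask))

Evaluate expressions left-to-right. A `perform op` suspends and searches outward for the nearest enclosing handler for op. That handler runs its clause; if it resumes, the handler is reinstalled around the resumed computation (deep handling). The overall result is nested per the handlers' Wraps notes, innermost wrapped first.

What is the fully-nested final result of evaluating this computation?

Evaluation trace:
ask @ H2 ⇒ 7
ask @ H2 ⇒ 7
H0 returns (343, 8)
H1 returns ((343, 8), ())
H2 returns ((343, 8), ())
= ((343, 8), ())

Answer: ((343, 8), ())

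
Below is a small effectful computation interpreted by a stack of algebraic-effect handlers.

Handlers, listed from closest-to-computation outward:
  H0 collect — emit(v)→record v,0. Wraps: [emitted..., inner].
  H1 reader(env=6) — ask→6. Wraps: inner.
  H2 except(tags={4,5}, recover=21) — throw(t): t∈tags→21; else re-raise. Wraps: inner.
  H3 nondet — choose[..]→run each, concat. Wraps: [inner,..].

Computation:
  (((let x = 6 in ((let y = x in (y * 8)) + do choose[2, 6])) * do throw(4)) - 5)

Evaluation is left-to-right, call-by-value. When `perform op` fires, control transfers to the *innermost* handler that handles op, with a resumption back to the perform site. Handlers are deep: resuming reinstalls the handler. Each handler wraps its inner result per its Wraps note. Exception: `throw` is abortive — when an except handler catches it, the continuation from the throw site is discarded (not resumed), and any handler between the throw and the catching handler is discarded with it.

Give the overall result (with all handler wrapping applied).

Step-by-step:
choose[2, 6] @ H3
  branch[0] choose=2:
    throw(4) @ H2 caught ⇒ 21
    H3 returns [21]
  branch[1] choose=6:
    throw(4) @ H2 caught ⇒ 21
    H3 returns [21]
= [21, 21]

Answer: [21, 21]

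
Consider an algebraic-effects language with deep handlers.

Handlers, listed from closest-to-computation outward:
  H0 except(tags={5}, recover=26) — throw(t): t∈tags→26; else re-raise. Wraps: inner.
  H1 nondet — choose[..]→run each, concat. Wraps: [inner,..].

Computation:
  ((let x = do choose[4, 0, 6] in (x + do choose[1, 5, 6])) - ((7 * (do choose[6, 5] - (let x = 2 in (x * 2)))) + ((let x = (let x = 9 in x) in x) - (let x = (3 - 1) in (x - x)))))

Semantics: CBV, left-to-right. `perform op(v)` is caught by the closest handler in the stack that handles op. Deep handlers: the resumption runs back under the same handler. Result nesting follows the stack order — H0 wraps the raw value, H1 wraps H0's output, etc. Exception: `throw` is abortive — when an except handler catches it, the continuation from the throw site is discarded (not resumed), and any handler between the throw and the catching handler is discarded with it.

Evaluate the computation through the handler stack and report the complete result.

Step-by-step:
choose[4, 0, 6] @ H1
  branch[0] choose=4:
    choose[1, 5, 6] @ H1
      branch[0] choose=1:
        choose[6, 5] @ H1
          branch[0] choose=6:
            H0 returns -18
            H1 returns [-18]
          branch[1] choose=5:
            H0 returns -11
            H1 returns [-11]
      branch[1] choose=5:
        choose[6, 5] @ H1
          branch[0] choose=6:
            H0 returns -14
            H1 returns [-14]
          branch[1] choose=5:
            H0 returns -7
            H1 returns [-7]
      branch[2] choose=6:
        choose[6, 5] @ H1
          branch[0] choose=6:
            H0 returns -13
            H1 returns [-13]
          branch[1] choose=5:
            H0 returns -6
            H1 returns [-6]
  branch[1] choose=0:
    choose[1, 5, 6] @ H1
      branch[0] choose=1:
        choose[6, 5] @ H1
          branch[0] choose=6:
            H0 returns -22
            H1 returns [-22]
          branch[1] choose=5:
            H0 returns -15
            H1 returns [-15]
      branch[1] choose=5:
        choose[6, 5] @ H1
          branch[0] choose=6:
            H0 returns -18
            H1 returns [-18]
          branch[1] choose=5:
            H0 returns -11
            H1 returns [-11]
      branch[2] choose=6:
        choose[6, 5] @ H1
          branch[0] choose=6:
            H0 returns -17
            H1 returns [-17]
          branch[1] choose=5:
            H0 returns -10
            H1 returns [-10]
  branch[2] choose=6:
    choose[1, 5, 6] @ H1
      branch[0] choose=1:
        choose[6, 5] @ H1
          branch[0] choose=6:
            H0 returns -16
            H1 returns [-16]
          branch[1] choose=5:
            H0 returns -9
            H1 returns [-9]
      branch[1] choose=5:
        choose[6, 5] @ H1
          branch[0] choose=6:
            H0 returns -12
            H1 returns [-12]
          branch[1] choose=5:
            H0 returns -5
            H1 returns [-5]
      branch[2] choose=6:
        choose[6, 5] @ H1
          branch[0] choose=6:
            H0 returns -11
            H1 returns [-11]
          branch[1] choose=5:
            H0 returns -4
            H1 returns [-4]
= [-18, -11, -14, -7, -13, -6, -22, -15, -18, -11, -17, -10, -16, -9, -12, -5, -11, -4]

Answer: [-18, -11, -14, -7, -13, -6, -22, -15, -18, -11, -17, -10, -16, -9, -12, -5, -11, -4]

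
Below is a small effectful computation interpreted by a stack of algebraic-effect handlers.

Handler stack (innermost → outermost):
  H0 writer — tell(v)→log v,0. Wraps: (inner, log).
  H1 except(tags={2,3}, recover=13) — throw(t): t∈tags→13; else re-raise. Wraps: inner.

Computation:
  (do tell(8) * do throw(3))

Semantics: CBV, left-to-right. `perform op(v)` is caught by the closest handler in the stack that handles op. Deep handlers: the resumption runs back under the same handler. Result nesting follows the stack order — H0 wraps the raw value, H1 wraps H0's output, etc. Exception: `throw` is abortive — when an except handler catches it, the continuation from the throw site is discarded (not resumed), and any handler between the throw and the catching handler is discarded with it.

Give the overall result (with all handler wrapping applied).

Step-by-step:
tell(8) @ H0 ⇒ log+=8
throw(3) @ H1 caught ⇒ 13
= 13

Answer: 13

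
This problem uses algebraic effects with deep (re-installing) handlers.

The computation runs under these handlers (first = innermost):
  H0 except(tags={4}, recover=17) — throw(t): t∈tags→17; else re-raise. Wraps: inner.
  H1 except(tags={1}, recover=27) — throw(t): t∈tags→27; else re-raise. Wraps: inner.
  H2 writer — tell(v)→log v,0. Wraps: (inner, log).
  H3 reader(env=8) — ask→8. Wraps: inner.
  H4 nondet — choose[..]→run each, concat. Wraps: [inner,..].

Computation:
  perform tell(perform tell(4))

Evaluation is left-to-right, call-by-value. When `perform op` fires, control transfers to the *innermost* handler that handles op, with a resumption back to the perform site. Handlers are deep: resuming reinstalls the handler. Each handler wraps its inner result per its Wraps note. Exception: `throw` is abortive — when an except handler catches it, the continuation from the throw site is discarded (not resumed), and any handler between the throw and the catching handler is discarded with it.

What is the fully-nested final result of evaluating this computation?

Step-by-step:
tell(4) @ H2 ⇒ log+=4
tell(0) @ H2 ⇒ log+=0
H0 returns 0
H1 returns 0
H2 returns (0, (4, 0))
H3 returns (0, (4, 0))
H4 returns [(0, (4, 0))]
= [(0, (4, 0))]

Answer: [(0, (4, 0))]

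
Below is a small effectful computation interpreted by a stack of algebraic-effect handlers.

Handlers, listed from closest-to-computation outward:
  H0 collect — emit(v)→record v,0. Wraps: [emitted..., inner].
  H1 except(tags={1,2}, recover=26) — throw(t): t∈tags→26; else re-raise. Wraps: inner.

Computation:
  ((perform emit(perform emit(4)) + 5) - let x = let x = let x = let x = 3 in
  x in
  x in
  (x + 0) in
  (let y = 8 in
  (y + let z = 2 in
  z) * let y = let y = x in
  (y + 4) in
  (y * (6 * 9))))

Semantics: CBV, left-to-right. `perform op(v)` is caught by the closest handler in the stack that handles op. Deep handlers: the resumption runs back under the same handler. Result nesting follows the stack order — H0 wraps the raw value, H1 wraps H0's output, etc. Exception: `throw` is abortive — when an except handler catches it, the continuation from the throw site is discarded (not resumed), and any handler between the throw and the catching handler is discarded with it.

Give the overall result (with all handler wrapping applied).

Answer: [4, 0, -3775]

Evaluation trace:
emit(4) @ H0 ⇒ out+=4
emit(0) @ H0 ⇒ out+=0
H0 returns [4, 0, -3775]
H1 returns [4, 0, -3775]
= [4, 0, -3775]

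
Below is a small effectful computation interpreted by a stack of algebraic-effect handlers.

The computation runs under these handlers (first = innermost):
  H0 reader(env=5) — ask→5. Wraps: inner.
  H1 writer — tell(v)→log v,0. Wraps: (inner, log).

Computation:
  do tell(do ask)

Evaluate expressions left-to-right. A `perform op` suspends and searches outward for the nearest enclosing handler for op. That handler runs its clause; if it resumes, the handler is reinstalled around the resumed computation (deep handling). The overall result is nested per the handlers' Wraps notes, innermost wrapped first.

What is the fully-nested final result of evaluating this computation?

Answer: (0, (5))

Evaluation trace:
ask @ H0 ⇒ 5
tell(5) @ H1 ⇒ log+=5
H0 returns 0
H1 returns (0, (5))
= (0, (5))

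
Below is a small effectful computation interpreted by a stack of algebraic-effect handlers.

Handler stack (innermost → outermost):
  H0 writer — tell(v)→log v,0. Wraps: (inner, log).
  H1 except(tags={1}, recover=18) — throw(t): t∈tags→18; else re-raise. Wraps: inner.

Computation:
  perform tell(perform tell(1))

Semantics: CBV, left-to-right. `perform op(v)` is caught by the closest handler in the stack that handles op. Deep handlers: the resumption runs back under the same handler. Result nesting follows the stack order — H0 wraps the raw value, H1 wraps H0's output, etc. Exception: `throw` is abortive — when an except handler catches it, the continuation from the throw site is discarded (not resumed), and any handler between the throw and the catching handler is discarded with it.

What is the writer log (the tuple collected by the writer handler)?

Step-by-step:
tell(1) @ H0 ⇒ log+=1
tell(0) @ H0 ⇒ log+=0
H0 returns (0, (1, 0))
H1 returns (0, (1, 0))
= (0, (1, 0))

Answer: (1, 0)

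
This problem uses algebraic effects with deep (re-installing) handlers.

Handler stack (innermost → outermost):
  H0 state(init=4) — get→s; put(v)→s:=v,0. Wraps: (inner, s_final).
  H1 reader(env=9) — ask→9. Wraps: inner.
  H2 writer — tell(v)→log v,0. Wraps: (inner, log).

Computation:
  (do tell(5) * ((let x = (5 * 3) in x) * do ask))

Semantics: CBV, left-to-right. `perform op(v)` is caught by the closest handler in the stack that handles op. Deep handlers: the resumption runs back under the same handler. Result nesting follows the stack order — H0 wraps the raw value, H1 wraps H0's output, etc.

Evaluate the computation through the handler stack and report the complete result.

Answer: ((0, 4), (5))

Evaluation trace:
tell(5) @ H2 ⇒ log+=5
ask @ H1 ⇒ 9
H0 returns (0, 4)
H1 returns (0, 4)
H2 returns ((0, 4), (5))
= ((0, 4), (5))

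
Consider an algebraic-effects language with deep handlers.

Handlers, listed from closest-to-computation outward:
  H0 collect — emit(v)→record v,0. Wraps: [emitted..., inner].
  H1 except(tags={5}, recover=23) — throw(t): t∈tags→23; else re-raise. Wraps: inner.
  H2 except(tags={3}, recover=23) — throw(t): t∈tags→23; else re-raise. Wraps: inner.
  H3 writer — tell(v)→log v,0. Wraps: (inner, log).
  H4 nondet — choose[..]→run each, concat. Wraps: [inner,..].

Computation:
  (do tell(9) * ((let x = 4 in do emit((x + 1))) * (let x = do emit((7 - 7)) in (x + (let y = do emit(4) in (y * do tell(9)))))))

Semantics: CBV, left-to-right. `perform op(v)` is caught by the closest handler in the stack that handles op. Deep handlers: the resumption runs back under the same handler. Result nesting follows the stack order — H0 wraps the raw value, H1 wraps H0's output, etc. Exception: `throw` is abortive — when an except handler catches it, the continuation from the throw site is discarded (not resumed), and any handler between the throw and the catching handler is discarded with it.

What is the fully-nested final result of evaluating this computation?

Answer: [([5, 0, 4, 0], (9, 9))]

Evaluation trace:
tell(9) @ H3 ⇒ log+=9
emit(5) @ H0 ⇒ out+=5
emit(0) @ H0 ⇒ out+=0
emit(4) @ H0 ⇒ out+=4
tell(9) @ H3 ⇒ log+=9
H0 returns [5, 0, 4, 0]
H1 returns [5, 0, 4, 0]
H2 returns [5, 0, 4, 0]
H3 returns ([5, 0, 4, 0], (9, 9))
H4 returns [([5, 0, 4, 0], (9, 9))]
= [([5, 0, 4, 0], (9, 9))]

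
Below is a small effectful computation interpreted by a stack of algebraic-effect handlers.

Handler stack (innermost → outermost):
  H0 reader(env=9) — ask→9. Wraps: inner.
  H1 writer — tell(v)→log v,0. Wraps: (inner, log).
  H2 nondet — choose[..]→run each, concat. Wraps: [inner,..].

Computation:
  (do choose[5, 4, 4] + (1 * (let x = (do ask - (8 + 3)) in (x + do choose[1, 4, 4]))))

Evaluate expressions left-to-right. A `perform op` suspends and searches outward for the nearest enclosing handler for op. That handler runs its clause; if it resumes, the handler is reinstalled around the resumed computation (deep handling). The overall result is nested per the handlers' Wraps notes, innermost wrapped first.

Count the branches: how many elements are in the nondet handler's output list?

Working:
choose[5, 4, 4] @ H2
  branch[0] choose=5:
    ask @ H0 ⇒ 9
    choose[1, 4, 4] @ H2
      branch[0] choose=1:
        H0 returns 4
        H1 returns (4, ())
        H2 returns [(4, ())]
      branch[1] choose=4:
        H0 returns 7
        H1 returns (7, ())
        H2 returns [(7, ())]
      branch[2] choose=4:
        H0 returns 7
        H1 returns (7, ())
        H2 returns [(7, ())]
  branch[1] choose=4:
    ask @ H0 ⇒ 9
    choose[1, 4, 4] @ H2
      branch[0] choose=1:
        H0 returns 3
        H1 returns (3, ())
        H2 returns [(3, ())]
      branch[1] choose=4:
        H0 returns 6
        H1 returns (6, ())
        H2 returns [(6, ())]
      branch[2] choose=4:
        H0 returns 6
        H1 returns (6, ())
        H2 returns [(6, ())]
  branch[2] choose=4:
    ask @ H0 ⇒ 9
    choose[1, 4, 4] @ H2
      branch[0] choose=1:
        H0 returns 3
        H1 returns (3, ())
        H2 returns [(3, ())]
      branch[1] choose=4:
        H0 returns 6
        H1 returns (6, ())
        H2 returns [(6, ())]
      branch[2] choose=4:
        H0 returns 6
        H1 returns (6, ())
        H2 returns [(6, ())]
= [(4, ()), (7, ()), (7, ()), (3, ()), (6, ()), (6, ()), (3, ()), (6, ()), (6, ())]

Answer: 9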